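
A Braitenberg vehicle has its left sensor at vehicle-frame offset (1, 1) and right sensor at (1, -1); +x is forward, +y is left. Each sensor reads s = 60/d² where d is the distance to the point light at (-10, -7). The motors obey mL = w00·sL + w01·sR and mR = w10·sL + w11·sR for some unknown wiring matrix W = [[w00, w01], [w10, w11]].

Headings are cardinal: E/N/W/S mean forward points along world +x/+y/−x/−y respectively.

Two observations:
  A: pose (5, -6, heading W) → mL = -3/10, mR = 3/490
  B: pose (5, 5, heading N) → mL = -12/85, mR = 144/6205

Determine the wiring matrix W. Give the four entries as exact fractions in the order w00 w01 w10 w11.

obs A: pose=(5,-6,W) → sL=15/49, sR=3/10, mL=-3/10, mR=3/490
obs B: pose=(5,5,N) → sL=12/73, sR=12/85, mL=-12/85, mR=144/6205
sensor matrix S = [[15/49, 3/10], [12/73, 12/85]]; det S = -1854/304045
solve [mL_A; mL_B] = S·[w00; w01] and [mR_A; mR_B] = S·[w10; w11]:
  w00 = 0, w01 = -1, w10 = 1, w11 = -1

0 -1 1 -1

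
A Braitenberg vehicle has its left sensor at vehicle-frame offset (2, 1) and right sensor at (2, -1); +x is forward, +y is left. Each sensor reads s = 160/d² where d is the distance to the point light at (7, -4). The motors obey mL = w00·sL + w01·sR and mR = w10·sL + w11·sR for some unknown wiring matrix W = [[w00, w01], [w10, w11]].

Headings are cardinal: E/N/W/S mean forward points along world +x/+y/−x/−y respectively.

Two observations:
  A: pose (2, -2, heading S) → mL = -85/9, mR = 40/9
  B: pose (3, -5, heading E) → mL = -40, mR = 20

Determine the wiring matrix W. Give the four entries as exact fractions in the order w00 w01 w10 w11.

obs A: pose=(2,-2,S) → sL=10, sR=40/9, mL=-85/9, mR=40/9
obs B: pose=(3,-5,E) → sL=40, sR=20, mL=-40, mR=20
sensor matrix S = [[10, 40/9], [40, 20]]; det S = 200/9
solve [mL_A; mL_B] = S·[w00; w01] and [mR_A; mR_B] = S·[w10; w11]:
  w00 = -1/2, w01 = -1, w10 = 0, w11 = 1

-1/2 -1 0 1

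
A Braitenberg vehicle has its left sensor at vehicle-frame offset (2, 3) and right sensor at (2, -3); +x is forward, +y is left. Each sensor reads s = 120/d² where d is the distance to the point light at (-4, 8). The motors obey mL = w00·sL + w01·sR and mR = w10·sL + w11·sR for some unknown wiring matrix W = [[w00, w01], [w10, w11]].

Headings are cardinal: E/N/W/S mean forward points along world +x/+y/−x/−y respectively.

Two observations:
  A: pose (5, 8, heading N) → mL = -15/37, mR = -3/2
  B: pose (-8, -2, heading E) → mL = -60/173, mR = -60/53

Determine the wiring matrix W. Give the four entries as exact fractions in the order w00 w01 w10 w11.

0 -1/2 -1/2 0

obs A: pose=(5,8,N) → sL=3, sR=30/37, mL=-15/37, mR=-3/2
obs B: pose=(-8,-2,E) → sL=120/53, sR=120/173, mL=-60/173, mR=-60/53
sensor matrix S = [[3, 30/37], [120/53, 120/173]]; det S = 83160/339253
solve [mL_A; mL_B] = S·[w00; w01] and [mR_A; mR_B] = S·[w10; w11]:
  w00 = 0, w01 = -1/2, w10 = -1/2, w11 = 0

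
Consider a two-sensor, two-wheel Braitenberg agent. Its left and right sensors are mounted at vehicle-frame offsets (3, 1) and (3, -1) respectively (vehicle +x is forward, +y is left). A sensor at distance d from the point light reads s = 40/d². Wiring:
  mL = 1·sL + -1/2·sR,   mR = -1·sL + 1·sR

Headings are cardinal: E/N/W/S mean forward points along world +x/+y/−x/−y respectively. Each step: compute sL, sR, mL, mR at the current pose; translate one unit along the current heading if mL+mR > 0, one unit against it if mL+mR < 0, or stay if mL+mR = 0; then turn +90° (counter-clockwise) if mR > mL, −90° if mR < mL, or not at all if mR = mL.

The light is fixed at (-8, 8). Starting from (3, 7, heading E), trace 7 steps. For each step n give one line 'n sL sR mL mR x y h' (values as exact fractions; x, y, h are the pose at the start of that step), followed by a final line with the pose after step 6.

0 10/49 1/5 51/490 -1/245 3 7 E
1 8/37 40/137 356/5069 384/5069 4 7 S
2 20/113 20/117 1210/13221 -80/13221 4 6 E
3 40/221 40/169 180/2873 160/2873 5 6 S
4 10/29 5/13 115/754 15/377 5 5 W
5 40/121 40/169 4340/20449 -1920/20449 4 5 N
6 20/113 20/117 1210/13221 -80/13221 4 6 E
final 5 6 S

n=0: pose=(3,7,E); sL=10/49, sR=1/5; mL=51/490, mR=-1/245; mL+mR=1/10 → advance +1; mR−mL=-53/490 → turn -1·90°
n=1: pose=(4,7,S); sL=8/37, sR=40/137; mL=356/5069, mR=384/5069; mL+mR=20/137 → advance +1; mR−mL=28/5069 → turn +1·90°
n=2: pose=(4,6,E); sL=20/113, sR=20/117; mL=1210/13221, mR=-80/13221; mL+mR=10/117 → advance +1; mR−mL=-430/4407 → turn -1·90°
n=3: pose=(5,6,S); sL=40/221, sR=40/169; mL=180/2873, mR=160/2873; mL+mR=20/169 → advance +1; mR−mL=-20/2873 → turn -1·90°
n=4: pose=(5,5,W); sL=10/29, sR=5/13; mL=115/754, mR=15/377; mL+mR=5/26 → advance +1; mR−mL=-85/754 → turn -1·90°
n=5: pose=(4,5,N); sL=40/121, sR=40/169; mL=4340/20449, mR=-1920/20449; mL+mR=20/169 → advance +1; mR−mL=-6260/20449 → turn -1·90°
n=6: pose=(4,6,E); sL=20/113, sR=20/117; mL=1210/13221, mR=-80/13221; mL+mR=10/117 → advance +1; mR−mL=-430/4407 → turn -1·90°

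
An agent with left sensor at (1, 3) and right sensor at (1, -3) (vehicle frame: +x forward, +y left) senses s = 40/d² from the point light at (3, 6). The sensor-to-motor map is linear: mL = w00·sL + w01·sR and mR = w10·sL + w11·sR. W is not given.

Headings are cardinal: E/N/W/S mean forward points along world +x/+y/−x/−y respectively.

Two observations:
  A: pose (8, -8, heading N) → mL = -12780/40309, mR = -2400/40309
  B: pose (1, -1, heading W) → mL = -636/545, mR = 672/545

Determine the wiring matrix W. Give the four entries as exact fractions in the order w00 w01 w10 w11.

-1 -1/2 -1 1

obs A: pose=(8,-8,N) → sL=40/173, sR=40/233, mL=-12780/40309, mR=-2400/40309
obs B: pose=(1,-1,W) → sL=40/109, sR=8/5, mL=-636/545, mR=672/545
sensor matrix S = [[40/173, 40/233], [40/109, 8/5]]; det S = 1348608/4393681
solve [mL_A; mL_B] = S·[w00; w01] and [mR_A; mR_B] = S·[w10; w11]:
  w00 = -1, w01 = -1/2, w10 = -1, w11 = 1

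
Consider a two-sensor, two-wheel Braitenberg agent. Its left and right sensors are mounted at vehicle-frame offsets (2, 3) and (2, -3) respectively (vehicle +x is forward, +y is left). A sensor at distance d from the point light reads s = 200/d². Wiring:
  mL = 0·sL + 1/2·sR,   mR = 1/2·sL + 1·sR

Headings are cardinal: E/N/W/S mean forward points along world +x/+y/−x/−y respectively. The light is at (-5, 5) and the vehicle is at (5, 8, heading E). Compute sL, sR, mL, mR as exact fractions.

left sensor world pos  = (7, 11); dL² = 180
right sensor world pos = (7, 5); dR² = 144
sL = 200/180 = 10/9
sR = 200/144 = 25/18
mL = 0·sL + 1/2·sR = 25/36
mR = 1/2·sL + 1·sR = 35/18

10/9 25/18 25/36 35/18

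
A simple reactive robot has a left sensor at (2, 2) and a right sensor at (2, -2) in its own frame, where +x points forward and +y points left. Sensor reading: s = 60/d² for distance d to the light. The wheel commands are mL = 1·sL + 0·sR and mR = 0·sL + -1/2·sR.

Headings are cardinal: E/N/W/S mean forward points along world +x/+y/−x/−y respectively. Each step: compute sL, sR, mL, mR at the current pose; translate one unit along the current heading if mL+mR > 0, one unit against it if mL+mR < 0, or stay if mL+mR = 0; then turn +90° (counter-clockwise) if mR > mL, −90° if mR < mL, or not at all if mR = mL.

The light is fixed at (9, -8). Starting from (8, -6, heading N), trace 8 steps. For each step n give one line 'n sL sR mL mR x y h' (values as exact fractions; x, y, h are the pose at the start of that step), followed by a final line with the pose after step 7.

n=0: pose=(8,-6,N); sL=12/5, sR=60/17; mL=12/5, mR=-30/17; mL+mR=54/85 → advance +1; mR−mL=-354/85 → turn -1·90°
n=1: pose=(8,-5,E); sL=30/13, sR=30; mL=30/13, mR=-15; mL+mR=-165/13 → advance -1; mR−mL=-225/13 → turn -1·90°
n=2: pose=(7,-5,S); sL=60, sR=60/17; mL=60, mR=-30/17; mL+mR=990/17 → advance +1; mR−mL=-1050/17 → turn -1·90°
n=3: pose=(7,-6,W); sL=15/4, sR=15/8; mL=15/4, mR=-15/16; mL+mR=45/16 → advance +1; mR−mL=-75/16 → turn -1·90°
n=4: pose=(6,-6,N); sL=60/41, sR=60/17; mL=60/41, mR=-30/17; mL+mR=-210/697 → advance -1; mR−mL=-2250/697 → turn -1·90°
n=5: pose=(6,-7,E); sL=6, sR=30; mL=6, mR=-15; mL+mR=-9 → advance -1; mR−mL=-21 → turn -1·90°
n=6: pose=(5,-7,S); sL=12, sR=60/37; mL=12, mR=-30/37; mL+mR=414/37 → advance +1; mR−mL=-474/37 → turn -1·90°
n=7: pose=(5,-8,W); sL=3/2, sR=3/2; mL=3/2, mR=-3/4; mL+mR=3/4 → advance +1; mR−mL=-9/4 → turn -1·90°

0 12/5 60/17 12/5 -30/17 8 -6 N
1 30/13 30 30/13 -15 8 -5 E
2 60 60/17 60 -30/17 7 -5 S
3 15/4 15/8 15/4 -15/16 7 -6 W
4 60/41 60/17 60/41 -30/17 6 -6 N
5 6 30 6 -15 6 -7 E
6 12 60/37 12 -30/37 5 -7 S
7 3/2 3/2 3/2 -3/4 5 -8 W
final 4 -8 N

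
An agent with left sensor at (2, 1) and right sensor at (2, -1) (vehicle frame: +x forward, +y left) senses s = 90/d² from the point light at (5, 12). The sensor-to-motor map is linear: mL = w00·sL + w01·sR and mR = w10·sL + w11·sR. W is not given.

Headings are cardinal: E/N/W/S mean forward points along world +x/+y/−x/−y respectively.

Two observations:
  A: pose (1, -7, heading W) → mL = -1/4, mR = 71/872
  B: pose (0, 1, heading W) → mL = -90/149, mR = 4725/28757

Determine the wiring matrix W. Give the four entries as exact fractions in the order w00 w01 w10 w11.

0 -1 1 -1/2

obs A: pose=(1,-7,W) → sL=45/218, sR=1/4, mL=-1/4, mR=71/872
obs B: pose=(0,1,W) → sL=90/193, sR=90/149, mL=-90/149, mR=4725/28757
sensor matrix S = [[45/218, 1/4], [90/193, 90/149]]; det S = 50805/6269026
solve [mL_A; mL_B] = S·[w00; w01] and [mR_A; mR_B] = S·[w10; w11]:
  w00 = 0, w01 = -1, w10 = 1, w11 = -1/2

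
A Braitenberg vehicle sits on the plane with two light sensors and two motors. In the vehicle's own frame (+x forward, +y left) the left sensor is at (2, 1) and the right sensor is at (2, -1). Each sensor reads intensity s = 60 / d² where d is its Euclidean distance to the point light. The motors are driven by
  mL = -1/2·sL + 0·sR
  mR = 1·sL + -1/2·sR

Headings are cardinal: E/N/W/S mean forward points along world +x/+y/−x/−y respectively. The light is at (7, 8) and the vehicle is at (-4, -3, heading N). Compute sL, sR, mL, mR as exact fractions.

4/15 60/181 -2/15 274/2715

left sensor world pos  = (-5, -1); dL² = 225
right sensor world pos = (-3, -1); dR² = 181
sL = 60/225 = 4/15
sR = 60/181 = 60/181
mL = -1/2·sL + 0·sR = -2/15
mR = 1·sL + -1/2·sR = 274/2715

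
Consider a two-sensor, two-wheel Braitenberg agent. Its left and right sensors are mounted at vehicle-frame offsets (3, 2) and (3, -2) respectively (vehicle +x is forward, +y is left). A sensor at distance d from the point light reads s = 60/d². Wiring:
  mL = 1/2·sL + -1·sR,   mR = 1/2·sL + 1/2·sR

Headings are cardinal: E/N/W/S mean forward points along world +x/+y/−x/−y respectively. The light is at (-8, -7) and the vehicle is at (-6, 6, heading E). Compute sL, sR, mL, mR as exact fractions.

6/25 30/73 -531/1825 594/1825

left sensor world pos  = (-3, 8); dL² = 250
right sensor world pos = (-3, 4); dR² = 146
sL = 60/250 = 6/25
sR = 60/146 = 30/73
mL = 1/2·sL + -1·sR = -531/1825
mR = 1/2·sL + 1/2·sR = 594/1825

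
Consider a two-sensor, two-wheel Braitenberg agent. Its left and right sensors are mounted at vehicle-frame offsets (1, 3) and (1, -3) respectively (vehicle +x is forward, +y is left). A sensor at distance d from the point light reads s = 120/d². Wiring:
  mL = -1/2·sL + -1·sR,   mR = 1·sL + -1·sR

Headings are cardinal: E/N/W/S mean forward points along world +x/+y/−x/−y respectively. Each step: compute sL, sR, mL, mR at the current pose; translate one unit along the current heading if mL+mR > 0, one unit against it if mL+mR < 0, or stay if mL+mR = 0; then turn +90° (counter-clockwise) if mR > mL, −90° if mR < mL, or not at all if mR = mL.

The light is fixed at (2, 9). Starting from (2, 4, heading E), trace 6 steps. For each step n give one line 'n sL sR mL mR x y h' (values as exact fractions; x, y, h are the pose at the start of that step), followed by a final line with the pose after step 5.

0 24 24/13 -180/13 288/13 2 4 E
1 6 15/4 -27/4 9/4 3 4 N
2 40/27 40/3 -380/27 -320/27 3 3 W
3 60/37 12/5 -594/185 -144/185 4 3 S
4 120/13 120/73 -5940/949 7200/949 4 4 E
5 15/2 30/13 -315/52 135/26 5 4 N
final 5 3 W

n=0: pose=(2,4,E); sL=24, sR=24/13; mL=-180/13, mR=288/13; mL+mR=108/13 → advance +1; mR−mL=36 → turn +1·90°
n=1: pose=(3,4,N); sL=6, sR=15/4; mL=-27/4, mR=9/4; mL+mR=-9/2 → advance -1; mR−mL=9 → turn +1·90°
n=2: pose=(3,3,W); sL=40/27, sR=40/3; mL=-380/27, mR=-320/27; mL+mR=-700/27 → advance -1; mR−mL=20/9 → turn +1·90°
n=3: pose=(4,3,S); sL=60/37, sR=12/5; mL=-594/185, mR=-144/185; mL+mR=-738/185 → advance -1; mR−mL=90/37 → turn +1·90°
n=4: pose=(4,4,E); sL=120/13, sR=120/73; mL=-5940/949, mR=7200/949; mL+mR=1260/949 → advance +1; mR−mL=180/13 → turn +1·90°
n=5: pose=(5,4,N); sL=15/2, sR=30/13; mL=-315/52, mR=135/26; mL+mR=-45/52 → advance -1; mR−mL=45/4 → turn +1·90°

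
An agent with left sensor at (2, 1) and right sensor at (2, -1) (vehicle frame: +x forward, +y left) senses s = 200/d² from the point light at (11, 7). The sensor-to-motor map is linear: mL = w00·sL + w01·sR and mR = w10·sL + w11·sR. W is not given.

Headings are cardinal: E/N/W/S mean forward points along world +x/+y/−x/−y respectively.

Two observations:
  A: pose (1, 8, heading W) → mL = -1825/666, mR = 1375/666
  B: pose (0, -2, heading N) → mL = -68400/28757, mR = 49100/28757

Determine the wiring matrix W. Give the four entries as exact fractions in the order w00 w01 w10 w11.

-1 -1 1 1/2

obs A: pose=(1,8,W) → sL=25/18, sR=50/37, mL=-1825/666, mR=1375/666
obs B: pose=(0,-2,N) → sL=200/193, sR=200/149, mL=-68400/28757, mR=49100/28757
sensor matrix S = [[25/18, 50/37], [200/193, 200/149]]; det S = 4442500/9576081
solve [mL_A; mL_B] = S·[w00; w01] and [mR_A; mR_B] = S·[w10; w11]:
  w00 = -1, w01 = -1, w10 = 1, w11 = 1/2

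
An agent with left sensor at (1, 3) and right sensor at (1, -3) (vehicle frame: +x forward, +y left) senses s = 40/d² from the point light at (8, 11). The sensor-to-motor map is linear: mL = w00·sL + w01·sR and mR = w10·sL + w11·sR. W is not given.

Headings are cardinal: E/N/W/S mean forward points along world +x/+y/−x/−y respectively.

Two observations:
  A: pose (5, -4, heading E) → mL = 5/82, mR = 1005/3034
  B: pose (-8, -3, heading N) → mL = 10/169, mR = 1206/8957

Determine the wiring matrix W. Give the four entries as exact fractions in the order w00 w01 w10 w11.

0 1/2 1 1/2

obs A: pose=(5,-4,E) → sL=10/37, sR=5/41, mL=5/82, mR=1005/3034
obs B: pose=(-8,-3,N) → sL=4/53, sR=20/169, mL=10/169, mR=1206/8957
sensor matrix S = [[10/37, 5/41], [4/53, 20/169]]; det S = 309540/13587769
solve [mL_A; mL_B] = S·[w00; w01] and [mR_A; mR_B] = S·[w10; w11]:
  w00 = 0, w01 = 1/2, w10 = 1, w11 = 1/2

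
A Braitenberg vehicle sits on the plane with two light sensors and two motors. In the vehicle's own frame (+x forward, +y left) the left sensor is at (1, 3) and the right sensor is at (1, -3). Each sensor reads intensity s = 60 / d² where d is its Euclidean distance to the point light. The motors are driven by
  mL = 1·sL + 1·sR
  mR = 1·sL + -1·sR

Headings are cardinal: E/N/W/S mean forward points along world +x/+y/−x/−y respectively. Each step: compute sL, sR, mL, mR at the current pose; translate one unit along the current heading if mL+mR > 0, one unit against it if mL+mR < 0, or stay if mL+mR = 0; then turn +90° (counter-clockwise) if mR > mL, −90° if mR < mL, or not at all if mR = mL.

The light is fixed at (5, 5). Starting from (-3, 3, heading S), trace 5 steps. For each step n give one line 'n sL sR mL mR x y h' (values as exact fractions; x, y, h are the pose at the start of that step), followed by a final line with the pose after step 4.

0 30/17 6/13 492/221 288/221 -3 3 S
1 20/39 20/27 440/351 -80/351 -3 2 W
2 15/37 3/2 141/74 -81/74 -4 2 N
3 12/13 60/89 1848/1157 288/1157 -4 3 E
4 30/17 6/13 492/221 288/221 -3 3 S
final -3 2 W

n=0: pose=(-3,3,S); sL=30/17, sR=6/13; mL=492/221, mR=288/221; mL+mR=60/17 → advance +1; mR−mL=-12/13 → turn -1·90°
n=1: pose=(-3,2,W); sL=20/39, sR=20/27; mL=440/351, mR=-80/351; mL+mR=40/39 → advance +1; mR−mL=-40/27 → turn -1·90°
n=2: pose=(-4,2,N); sL=15/37, sR=3/2; mL=141/74, mR=-81/74; mL+mR=30/37 → advance +1; mR−mL=-3 → turn -1·90°
n=3: pose=(-4,3,E); sL=12/13, sR=60/89; mL=1848/1157, mR=288/1157; mL+mR=24/13 → advance +1; mR−mL=-120/89 → turn -1·90°
n=4: pose=(-3,3,S); sL=30/17, sR=6/13; mL=492/221, mR=288/221; mL+mR=60/17 → advance +1; mR−mL=-12/13 → turn -1·90°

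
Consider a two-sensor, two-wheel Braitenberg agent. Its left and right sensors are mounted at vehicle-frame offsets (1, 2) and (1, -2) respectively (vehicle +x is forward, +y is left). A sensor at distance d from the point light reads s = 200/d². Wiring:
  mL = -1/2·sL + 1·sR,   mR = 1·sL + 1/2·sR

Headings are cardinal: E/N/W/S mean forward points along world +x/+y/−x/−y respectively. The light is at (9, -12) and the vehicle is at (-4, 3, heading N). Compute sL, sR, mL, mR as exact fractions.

200/481 200/377 4500/13949 9500/13949

left sensor world pos  = (-6, 4); dL² = 481
right sensor world pos = (-2, 4); dR² = 377
sL = 200/481 = 200/481
sR = 200/377 = 200/377
mL = -1/2·sL + 1·sR = 4500/13949
mR = 1·sL + 1/2·sR = 9500/13949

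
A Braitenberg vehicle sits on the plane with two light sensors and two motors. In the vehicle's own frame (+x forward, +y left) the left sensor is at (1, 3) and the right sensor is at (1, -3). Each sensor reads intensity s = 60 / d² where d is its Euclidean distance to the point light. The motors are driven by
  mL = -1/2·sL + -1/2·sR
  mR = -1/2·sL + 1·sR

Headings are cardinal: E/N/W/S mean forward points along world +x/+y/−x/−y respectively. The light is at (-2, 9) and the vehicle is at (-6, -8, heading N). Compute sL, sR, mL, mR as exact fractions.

12/61 60/257 -3372/15677 2118/15677

left sensor world pos  = (-9, -7); dL² = 305
right sensor world pos = (-3, -7); dR² = 257
sL = 60/305 = 12/61
sR = 60/257 = 60/257
mL = -1/2·sL + -1/2·sR = -3372/15677
mR = -1/2·sL + 1·sR = 2118/15677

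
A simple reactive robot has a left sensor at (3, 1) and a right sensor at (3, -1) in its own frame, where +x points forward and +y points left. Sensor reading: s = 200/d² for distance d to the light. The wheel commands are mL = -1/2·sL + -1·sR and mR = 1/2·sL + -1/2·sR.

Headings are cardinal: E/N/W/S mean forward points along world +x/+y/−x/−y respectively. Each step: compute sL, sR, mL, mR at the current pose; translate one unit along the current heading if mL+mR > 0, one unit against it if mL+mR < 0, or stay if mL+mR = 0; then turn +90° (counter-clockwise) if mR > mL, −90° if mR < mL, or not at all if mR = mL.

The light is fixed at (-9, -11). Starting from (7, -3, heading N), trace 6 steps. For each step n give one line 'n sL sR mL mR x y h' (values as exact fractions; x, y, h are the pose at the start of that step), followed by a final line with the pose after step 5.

0 100/173 20/41 -5510/7093 320/7093 7 -3 N
1 40/41 200/233 -12860/9553 560/9553 7 -4 W
2 10/17 25/34 -35/34 -5/68 8 -4 S
3 200/481 200/449 -141100/215969 -3200/215969 8 -3 E
4 100/173 20/41 -5510/7093 320/7093 7 -3 N
5 40/41 200/233 -12860/9553 560/9553 7 -4 W
final 8 -4 S

n=0: pose=(7,-3,N); sL=100/173, sR=20/41; mL=-5510/7093, mR=320/7093; mL+mR=-30/41 → advance -1; mR−mL=5830/7093 → turn +1·90°
n=1: pose=(7,-4,W); sL=40/41, sR=200/233; mL=-12860/9553, mR=560/9553; mL+mR=-300/233 → advance -1; mR−mL=13420/9553 → turn +1·90°
n=2: pose=(8,-4,S); sL=10/17, sR=25/34; mL=-35/34, mR=-5/68; mL+mR=-75/68 → advance -1; mR−mL=65/68 → turn +1·90°
n=3: pose=(8,-3,E); sL=200/481, sR=200/449; mL=-141100/215969, mR=-3200/215969; mL+mR=-300/449 → advance -1; mR−mL=137900/215969 → turn +1·90°
n=4: pose=(7,-3,N); sL=100/173, sR=20/41; mL=-5510/7093, mR=320/7093; mL+mR=-30/41 → advance -1; mR−mL=5830/7093 → turn +1·90°
n=5: pose=(7,-4,W); sL=40/41, sR=200/233; mL=-12860/9553, mR=560/9553; mL+mR=-300/233 → advance -1; mR−mL=13420/9553 → turn +1·90°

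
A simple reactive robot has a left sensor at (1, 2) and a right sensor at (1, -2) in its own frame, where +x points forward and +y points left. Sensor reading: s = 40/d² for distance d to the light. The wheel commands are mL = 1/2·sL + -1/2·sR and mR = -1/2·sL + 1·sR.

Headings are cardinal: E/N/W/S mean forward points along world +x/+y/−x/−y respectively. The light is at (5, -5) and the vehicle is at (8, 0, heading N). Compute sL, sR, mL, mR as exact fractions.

40/37 40/61 480/2257 260/2257

left sensor world pos  = (6, 1); dL² = 37
right sensor world pos = (10, 1); dR² = 61
sL = 40/37 = 40/37
sR = 40/61 = 40/61
mL = 1/2·sL + -1/2·sR = 480/2257
mR = -1/2·sL + 1·sR = 260/2257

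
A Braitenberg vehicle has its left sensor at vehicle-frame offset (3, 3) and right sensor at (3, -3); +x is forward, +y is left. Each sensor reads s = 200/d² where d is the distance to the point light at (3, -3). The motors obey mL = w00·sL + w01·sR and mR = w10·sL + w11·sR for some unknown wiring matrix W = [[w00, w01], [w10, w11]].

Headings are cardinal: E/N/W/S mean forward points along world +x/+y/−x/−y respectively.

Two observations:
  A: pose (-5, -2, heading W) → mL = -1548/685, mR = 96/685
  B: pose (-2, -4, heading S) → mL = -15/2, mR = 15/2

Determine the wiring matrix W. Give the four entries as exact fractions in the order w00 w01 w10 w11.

obs A: pose=(-5,-2,W) → sL=8/5, sR=200/137, mL=-1548/685, mR=96/685
obs B: pose=(-2,-4,S) → sL=10, sR=5/2, mL=-15/2, mR=15/2
sensor matrix S = [[8/5, 200/137], [10, 5/2]]; det S = -1452/137
solve [mL_A; mL_B] = S·[w00; w01] and [mR_A; mR_B] = S·[w10; w11]:
  w00 = -1/2, w01 = -1, w10 = 1, w11 = -1

-1/2 -1 1 -1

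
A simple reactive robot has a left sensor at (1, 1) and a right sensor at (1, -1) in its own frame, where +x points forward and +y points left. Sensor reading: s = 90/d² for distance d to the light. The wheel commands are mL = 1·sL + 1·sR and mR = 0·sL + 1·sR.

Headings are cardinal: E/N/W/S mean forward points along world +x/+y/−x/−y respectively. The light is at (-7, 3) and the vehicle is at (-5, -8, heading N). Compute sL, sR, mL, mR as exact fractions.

90/101 90/109 18900/11009 90/109

left sensor world pos  = (-6, -7); dL² = 101
right sensor world pos = (-4, -7); dR² = 109
sL = 90/101 = 90/101
sR = 90/109 = 90/109
mL = 1·sL + 1·sR = 18900/11009
mR = 0·sL + 1·sR = 90/109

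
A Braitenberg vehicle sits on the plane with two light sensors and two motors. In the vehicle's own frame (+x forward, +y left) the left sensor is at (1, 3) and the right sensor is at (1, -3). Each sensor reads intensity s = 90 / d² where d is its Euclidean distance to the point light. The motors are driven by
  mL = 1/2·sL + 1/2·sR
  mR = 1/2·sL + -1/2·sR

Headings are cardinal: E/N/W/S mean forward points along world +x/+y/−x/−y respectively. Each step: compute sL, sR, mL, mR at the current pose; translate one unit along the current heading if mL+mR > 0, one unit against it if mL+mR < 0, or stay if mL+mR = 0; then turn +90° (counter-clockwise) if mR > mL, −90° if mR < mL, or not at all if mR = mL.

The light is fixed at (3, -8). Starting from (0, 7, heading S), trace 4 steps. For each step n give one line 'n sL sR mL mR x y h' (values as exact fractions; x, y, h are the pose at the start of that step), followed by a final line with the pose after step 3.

n=0: pose=(0,7,S); sL=45/98, sR=45/116; mL=4815/11368, mR=405/11368; mL+mR=45/98 → advance +1; mR−mL=-45/116 → turn -1·90°
n=1: pose=(0,6,W); sL=90/137, sR=18/61; mL=3978/8357, mR=1512/8357; mL+mR=90/137 → advance +1; mR−mL=-18/61 → turn -1·90°
n=2: pose=(-1,6,N); sL=45/137, sR=45/113; mL=5625/15481, mR=-540/15481; mL+mR=45/137 → advance +1; mR−mL=-45/113 → turn -1·90°
n=3: pose=(-1,7,E); sL=10/37, sR=10/17; mL=270/629, mR=-100/629; mL+mR=10/37 → advance +1; mR−mL=-10/17 → turn -1·90°

0 45/98 45/116 4815/11368 405/11368 0 7 S
1 90/137 18/61 3978/8357 1512/8357 0 6 W
2 45/137 45/113 5625/15481 -540/15481 -1 6 N
3 10/37 10/17 270/629 -100/629 -1 7 E
final 0 7 S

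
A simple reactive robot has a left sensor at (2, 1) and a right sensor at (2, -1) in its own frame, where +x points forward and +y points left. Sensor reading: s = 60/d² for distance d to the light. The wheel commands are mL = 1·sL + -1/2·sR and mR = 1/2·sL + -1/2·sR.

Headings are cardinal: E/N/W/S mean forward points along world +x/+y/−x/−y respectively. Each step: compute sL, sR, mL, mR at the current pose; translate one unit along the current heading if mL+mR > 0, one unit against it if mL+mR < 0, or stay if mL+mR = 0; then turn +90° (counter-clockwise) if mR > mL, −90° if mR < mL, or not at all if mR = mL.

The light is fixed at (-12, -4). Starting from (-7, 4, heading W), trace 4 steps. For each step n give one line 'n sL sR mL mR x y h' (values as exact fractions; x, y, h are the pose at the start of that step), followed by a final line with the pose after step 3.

n=0: pose=(-7,4,W); sL=30/29, sR=2/3; mL=61/87, mR=16/87; mL+mR=77/87 → advance +1; mR−mL=-15/29 → turn -1·90°
n=1: pose=(-8,4,N); sL=60/109, sR=12/25; mL=846/2725, mR=96/2725; mL+mR=942/2725 → advance +1; mR−mL=-30/109 → turn -1·90°
n=2: pose=(-8,5,E); sL=15/34, sR=3/5; mL=12/85, mR=-27/340; mL+mR=21/340 → advance +1; mR−mL=-15/68 → turn -1·90°
n=3: pose=(-7,5,S); sL=12/17, sR=12/13; mL=54/221, mR=-24/221; mL+mR=30/221 → advance +1; mR−mL=-6/17 → turn -1·90°

0 30/29 2/3 61/87 16/87 -7 4 W
1 60/109 12/25 846/2725 96/2725 -8 4 N
2 15/34 3/5 12/85 -27/340 -8 5 E
3 12/17 12/13 54/221 -24/221 -7 5 S
final -7 4 W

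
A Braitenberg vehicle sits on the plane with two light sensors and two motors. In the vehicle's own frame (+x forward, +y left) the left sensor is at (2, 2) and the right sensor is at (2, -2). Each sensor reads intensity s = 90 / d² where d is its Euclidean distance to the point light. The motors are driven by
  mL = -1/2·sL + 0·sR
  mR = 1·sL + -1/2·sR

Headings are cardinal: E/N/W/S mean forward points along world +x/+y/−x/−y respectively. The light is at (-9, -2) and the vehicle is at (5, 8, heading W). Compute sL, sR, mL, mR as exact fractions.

left sensor world pos  = (3, 6); dL² = 208
right sensor world pos = (3, 10); dR² = 288
sL = 90/208 = 45/104
sR = 90/288 = 5/16
mL = -1/2·sL + 0·sR = -45/208
mR = 1·sL + -1/2·sR = 115/416

45/104 5/16 -45/208 115/416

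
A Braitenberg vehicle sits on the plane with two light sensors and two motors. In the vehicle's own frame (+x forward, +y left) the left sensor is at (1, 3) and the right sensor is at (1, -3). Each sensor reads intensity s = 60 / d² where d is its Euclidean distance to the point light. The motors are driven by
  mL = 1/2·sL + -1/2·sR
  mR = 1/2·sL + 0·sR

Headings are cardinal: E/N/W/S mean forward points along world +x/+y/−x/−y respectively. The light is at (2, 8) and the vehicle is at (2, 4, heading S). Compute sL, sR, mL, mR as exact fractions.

left sensor world pos  = (5, 3); dL² = 34
right sensor world pos = (-1, 3); dR² = 34
sL = 60/34 = 30/17
sR = 60/34 = 30/17
mL = 1/2·sL + -1/2·sR = 0
mR = 1/2·sL + 0·sR = 15/17

30/17 30/17 0 15/17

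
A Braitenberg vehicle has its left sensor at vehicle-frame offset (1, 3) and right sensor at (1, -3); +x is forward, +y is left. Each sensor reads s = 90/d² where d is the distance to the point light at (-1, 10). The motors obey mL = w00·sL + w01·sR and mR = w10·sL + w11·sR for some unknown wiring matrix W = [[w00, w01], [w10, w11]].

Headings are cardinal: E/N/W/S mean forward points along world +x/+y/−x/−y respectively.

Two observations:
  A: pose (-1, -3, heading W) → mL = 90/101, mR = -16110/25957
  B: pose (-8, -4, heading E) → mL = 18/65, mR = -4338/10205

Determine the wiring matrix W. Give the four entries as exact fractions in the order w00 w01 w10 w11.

obs A: pose=(-1,-3,W) → sL=90/257, sR=90/101, mL=90/101, mR=-16110/25957
obs B: pose=(-8,-4,E) → sL=90/157, sR=18/65, mL=18/65, mR=-4338/10205
sensor matrix S = [[90/257, 90/101], [90/157, 18/65]]; det S = -21924432/52978237
solve [mL_A; mL_B] = S·[w00; w01] and [mR_A; mR_B] = S·[w10; w11]:
  w00 = 0, w01 = 1, w10 = -1/2, w11 = -1/2

0 1 -1/2 -1/2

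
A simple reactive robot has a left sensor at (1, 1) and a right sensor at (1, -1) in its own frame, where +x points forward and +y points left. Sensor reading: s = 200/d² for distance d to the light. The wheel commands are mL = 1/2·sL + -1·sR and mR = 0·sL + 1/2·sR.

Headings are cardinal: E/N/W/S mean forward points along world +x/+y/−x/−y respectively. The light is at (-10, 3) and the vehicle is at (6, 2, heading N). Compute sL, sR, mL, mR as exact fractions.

8/9 200/289 -644/2601 100/289

left sensor world pos  = (5, 3); dL² = 225
right sensor world pos = (7, 3); dR² = 289
sL = 200/225 = 8/9
sR = 200/289 = 200/289
mL = 1/2·sL + -1·sR = -644/2601
mR = 0·sL + 1/2·sR = 100/289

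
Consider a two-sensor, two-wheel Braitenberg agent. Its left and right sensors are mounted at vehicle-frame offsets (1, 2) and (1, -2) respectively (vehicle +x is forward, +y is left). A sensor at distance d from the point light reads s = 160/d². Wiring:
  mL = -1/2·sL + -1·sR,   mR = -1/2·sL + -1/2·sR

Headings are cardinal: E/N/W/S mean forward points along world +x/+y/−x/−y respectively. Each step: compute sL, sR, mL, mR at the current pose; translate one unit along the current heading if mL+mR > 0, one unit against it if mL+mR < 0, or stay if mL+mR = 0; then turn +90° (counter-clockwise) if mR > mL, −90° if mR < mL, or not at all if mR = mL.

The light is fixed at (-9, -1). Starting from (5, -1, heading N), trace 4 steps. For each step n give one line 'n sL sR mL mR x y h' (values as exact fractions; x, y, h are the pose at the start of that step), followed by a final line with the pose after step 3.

0 32/29 160/257 -8752/7453 -6432/7453 5 -1 N
1 80/89 16/17 -2104/1513 -1392/1513 5 -2 W
2 160/293 160/173 -60720/50689 -37280/50689 6 -2 S
3 8/13 8/13 -12/13 -8/13 6 -1 E
final 5 -1 N

n=0: pose=(5,-1,N); sL=32/29, sR=160/257; mL=-8752/7453, mR=-6432/7453; mL+mR=-15184/7453 → advance -1; mR−mL=80/257 → turn +1·90°
n=1: pose=(5,-2,W); sL=80/89, sR=16/17; mL=-2104/1513, mR=-1392/1513; mL+mR=-3496/1513 → advance -1; mR−mL=8/17 → turn +1·90°
n=2: pose=(6,-2,S); sL=160/293, sR=160/173; mL=-60720/50689, mR=-37280/50689; mL+mR=-98000/50689 → advance -1; mR−mL=80/173 → turn +1·90°
n=3: pose=(6,-1,E); sL=8/13, sR=8/13; mL=-12/13, mR=-8/13; mL+mR=-20/13 → advance -1; mR−mL=4/13 → turn +1·90°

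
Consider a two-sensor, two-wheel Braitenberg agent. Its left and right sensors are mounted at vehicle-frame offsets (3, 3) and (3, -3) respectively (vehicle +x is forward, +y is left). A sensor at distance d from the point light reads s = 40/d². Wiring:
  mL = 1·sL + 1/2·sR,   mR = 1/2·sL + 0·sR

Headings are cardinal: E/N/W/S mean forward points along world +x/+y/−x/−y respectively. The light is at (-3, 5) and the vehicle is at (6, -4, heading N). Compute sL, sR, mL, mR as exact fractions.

5/9 2/9 2/3 5/18

left sensor world pos  = (3, -1); dL² = 72
right sensor world pos = (9, -1); dR² = 180
sL = 40/72 = 5/9
sR = 40/180 = 2/9
mL = 1·sL + 1/2·sR = 2/3
mR = 1/2·sL + 0·sR = 5/18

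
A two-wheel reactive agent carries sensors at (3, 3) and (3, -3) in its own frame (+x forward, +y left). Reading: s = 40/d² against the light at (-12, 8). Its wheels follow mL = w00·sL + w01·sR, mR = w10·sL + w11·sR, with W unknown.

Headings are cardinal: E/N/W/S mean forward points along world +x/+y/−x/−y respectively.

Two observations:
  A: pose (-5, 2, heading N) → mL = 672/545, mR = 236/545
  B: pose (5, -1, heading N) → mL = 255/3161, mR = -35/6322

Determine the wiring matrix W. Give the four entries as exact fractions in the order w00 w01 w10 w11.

1 -1 1/2 -1

obs A: pose=(-5,2,N) → sL=8/5, sR=40/109, mL=672/545, mR=236/545
obs B: pose=(5,-1,N) → sL=5/29, sR=10/109, mL=255/3161, mR=-35/6322
sensor matrix S = [[8/5, 40/109], [5/29, 10/109]]; det S = 264/3161
solve [mL_A; mL_B] = S·[w00; w01] and [mR_A; mR_B] = S·[w10; w11]:
  w00 = 1, w01 = -1, w10 = 1/2, w11 = -1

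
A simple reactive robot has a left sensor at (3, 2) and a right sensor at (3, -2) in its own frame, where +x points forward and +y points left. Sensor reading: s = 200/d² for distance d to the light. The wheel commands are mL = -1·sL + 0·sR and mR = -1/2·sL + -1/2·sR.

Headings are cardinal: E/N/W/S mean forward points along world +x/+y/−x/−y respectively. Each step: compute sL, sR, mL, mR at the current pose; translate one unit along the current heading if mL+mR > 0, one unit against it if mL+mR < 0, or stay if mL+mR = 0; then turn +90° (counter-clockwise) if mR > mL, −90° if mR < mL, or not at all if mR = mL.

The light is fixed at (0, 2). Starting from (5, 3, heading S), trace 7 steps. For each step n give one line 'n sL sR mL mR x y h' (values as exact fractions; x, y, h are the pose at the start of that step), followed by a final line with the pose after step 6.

n=0: pose=(5,3,S); sL=200/53, sR=200/13; mL=-200/53, mR=-6600/689; mL+mR=-9200/689 → advance -1; mR−mL=-4000/689 → turn -1·90°
n=1: pose=(5,4,W); sL=50, sR=10; mL=-50, mR=-30; mL+mR=-80 → advance -1; mR−mL=20 → turn +1·90°
n=2: pose=(6,4,S); sL=40/13, sR=200/17; mL=-40/13, mR=-1640/221; mL+mR=-2320/221 → advance -1; mR−mL=-960/221 → turn -1·90°
n=3: pose=(6,5,W); sL=20, sR=100/17; mL=-20, mR=-220/17; mL+mR=-560/17 → advance -1; mR−mL=120/17 → turn +1·90°
n=4: pose=(7,5,S); sL=200/81, sR=8; mL=-200/81, mR=-424/81; mL+mR=-208/27 → advance -1; mR−mL=-224/81 → turn -1·90°
n=5: pose=(7,6,W); sL=10, sR=50/13; mL=-10, mR=-90/13; mL+mR=-220/13 → advance -1; mR−mL=40/13 → turn +1·90°
n=6: pose=(8,6,S); sL=200/101, sR=200/37; mL=-200/101, mR=-13800/3737; mL+mR=-21200/3737 → advance -1; mR−mL=-6400/3737 → turn -1·90°

0 200/53 200/13 -200/53 -6600/689 5 3 S
1 50 10 -50 -30 5 4 W
2 40/13 200/17 -40/13 -1640/221 6 4 S
3 20 100/17 -20 -220/17 6 5 W
4 200/81 8 -200/81 -424/81 7 5 S
5 10 50/13 -10 -90/13 7 6 W
6 200/101 200/37 -200/101 -13800/3737 8 6 S
final 8 7 W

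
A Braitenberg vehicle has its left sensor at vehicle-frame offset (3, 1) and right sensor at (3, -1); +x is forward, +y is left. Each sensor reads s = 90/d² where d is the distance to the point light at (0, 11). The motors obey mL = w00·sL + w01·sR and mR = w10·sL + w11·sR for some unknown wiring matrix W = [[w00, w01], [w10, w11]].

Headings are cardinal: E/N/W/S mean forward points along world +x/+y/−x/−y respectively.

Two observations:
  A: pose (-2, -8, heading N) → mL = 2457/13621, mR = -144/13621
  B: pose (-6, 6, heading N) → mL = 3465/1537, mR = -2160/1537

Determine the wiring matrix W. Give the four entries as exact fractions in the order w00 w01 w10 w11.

obs A: pose=(-2,-8,N) → sL=18/53, sR=90/257, mL=2457/13621, mR=-144/13621
obs B: pose=(-6,6,N) → sL=90/53, sR=90/29, mL=3465/1537, mR=-2160/1537
sensor matrix S = [[18/53, 90/257], [90/53, 90/29]]; det S = 181440/395009
solve [mL_A; mL_B] = S·[w00; w01] and [mR_A; mR_B] = S·[w10; w11]:
  w00 = -1/2, w01 = 1, w10 = 1, w11 = -1

-1/2 1 1 -1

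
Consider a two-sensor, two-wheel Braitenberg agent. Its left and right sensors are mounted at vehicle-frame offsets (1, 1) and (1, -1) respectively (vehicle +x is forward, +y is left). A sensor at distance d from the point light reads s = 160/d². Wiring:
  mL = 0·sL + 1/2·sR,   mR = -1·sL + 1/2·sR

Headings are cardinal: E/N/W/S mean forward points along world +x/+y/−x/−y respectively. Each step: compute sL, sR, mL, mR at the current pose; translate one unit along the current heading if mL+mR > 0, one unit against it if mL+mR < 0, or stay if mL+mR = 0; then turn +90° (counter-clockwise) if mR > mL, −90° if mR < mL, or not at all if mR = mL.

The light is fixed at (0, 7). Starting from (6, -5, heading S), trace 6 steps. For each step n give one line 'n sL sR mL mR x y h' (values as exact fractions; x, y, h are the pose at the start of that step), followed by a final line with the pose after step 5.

0 80/109 80/97 40/97 -3400/10573 6 -5 S
1 160/221 160/169 80/169 -720/2873 6 -6 W
2 1 8/9 4/9 -5/9 5 -6 N
3 32/41 160/261 80/261 -5072/10701 5 -7 E
4 16/25 80/117 40/117 -872/2925 4 -7 S
5 32/53 32/41 16/41 -464/2173 4 -8 W
final 3 -8 N

n=0: pose=(6,-5,S); sL=80/109, sR=80/97; mL=40/97, mR=-3400/10573; mL+mR=960/10573 → advance +1; mR−mL=-80/109 → turn -1·90°
n=1: pose=(6,-6,W); sL=160/221, sR=160/169; mL=80/169, mR=-720/2873; mL+mR=640/2873 → advance +1; mR−mL=-160/221 → turn -1·90°
n=2: pose=(5,-6,N); sL=1, sR=8/9; mL=4/9, mR=-5/9; mL+mR=-1/9 → advance -1; mR−mL=-1 → turn -1·90°
n=3: pose=(5,-7,E); sL=32/41, sR=160/261; mL=80/261, mR=-5072/10701; mL+mR=-1792/10701 → advance -1; mR−mL=-32/41 → turn -1·90°
n=4: pose=(4,-7,S); sL=16/25, sR=80/117; mL=40/117, mR=-872/2925; mL+mR=128/2925 → advance +1; mR−mL=-16/25 → turn -1·90°
n=5: pose=(4,-8,W); sL=32/53, sR=32/41; mL=16/41, mR=-464/2173; mL+mR=384/2173 → advance +1; mR−mL=-32/53 → turn -1·90°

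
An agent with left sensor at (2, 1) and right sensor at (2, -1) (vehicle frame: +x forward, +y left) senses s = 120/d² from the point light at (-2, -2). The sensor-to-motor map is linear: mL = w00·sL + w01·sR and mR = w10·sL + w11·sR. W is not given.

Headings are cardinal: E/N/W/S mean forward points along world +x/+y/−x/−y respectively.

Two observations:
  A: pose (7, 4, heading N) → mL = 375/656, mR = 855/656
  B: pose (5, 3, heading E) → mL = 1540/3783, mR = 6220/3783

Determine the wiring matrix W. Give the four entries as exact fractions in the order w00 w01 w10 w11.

obs A: pose=(7,4,N) → sL=15/16, sR=30/41, mL=375/656, mR=855/656
obs B: pose=(5,3,E) → sL=40/39, sR=120/97, mL=1540/3783, mR=6220/3783
sensor matrix S = [[15/16, 30/41], [40/39, 120/97]]; det S = 42325/103402
solve [mL_A; mL_B] = S·[w00; w01] and [mR_A; mR_B] = S·[w10; w11]:
  w00 = 1, w01 = -1/2, w10 = 1, w11 = 1/2

1 -1/2 1 1/2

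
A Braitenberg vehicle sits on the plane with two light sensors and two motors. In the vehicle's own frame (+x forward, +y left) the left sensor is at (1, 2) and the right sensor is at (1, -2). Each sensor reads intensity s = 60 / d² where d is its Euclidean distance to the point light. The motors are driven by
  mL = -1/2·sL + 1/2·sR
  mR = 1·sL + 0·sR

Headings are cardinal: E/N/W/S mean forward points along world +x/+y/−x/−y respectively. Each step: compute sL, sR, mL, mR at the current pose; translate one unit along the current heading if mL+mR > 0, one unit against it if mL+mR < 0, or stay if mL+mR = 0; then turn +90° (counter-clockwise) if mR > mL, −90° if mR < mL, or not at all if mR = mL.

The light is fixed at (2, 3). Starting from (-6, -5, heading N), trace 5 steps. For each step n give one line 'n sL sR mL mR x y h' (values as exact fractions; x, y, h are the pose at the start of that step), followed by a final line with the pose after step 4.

n=0: pose=(-6,-5,N); sL=60/149, sR=12/17; mL=384/2533, mR=60/149; mL+mR=1404/2533 → advance +1; mR−mL=636/2533 → turn +1·90°
n=1: pose=(-6,-4,W); sL=10/27, sR=30/53; mL=140/1431, mR=10/27; mL+mR=670/1431 → advance +1; mR−mL=130/477 → turn +1·90°
n=2: pose=(-7,-4,S); sL=60/113, sR=12/37; mL=-432/4181, mR=60/113; mL+mR=1788/4181 → advance +1; mR−mL=2652/4181 → turn +1·90°
n=3: pose=(-7,-5,E); sL=3/5, sR=15/41; mL=-24/205, mR=3/5; mL+mR=99/205 → advance +1; mR−mL=147/205 → turn +1·90°
n=4: pose=(-6,-5,N); sL=60/149, sR=12/17; mL=384/2533, mR=60/149; mL+mR=1404/2533 → advance +1; mR−mL=636/2533 → turn +1·90°

0 60/149 12/17 384/2533 60/149 -6 -5 N
1 10/27 30/53 140/1431 10/27 -6 -4 W
2 60/113 12/37 -432/4181 60/113 -7 -4 S
3 3/5 15/41 -24/205 3/5 -7 -5 E
4 60/149 12/17 384/2533 60/149 -6 -5 N
final -6 -4 W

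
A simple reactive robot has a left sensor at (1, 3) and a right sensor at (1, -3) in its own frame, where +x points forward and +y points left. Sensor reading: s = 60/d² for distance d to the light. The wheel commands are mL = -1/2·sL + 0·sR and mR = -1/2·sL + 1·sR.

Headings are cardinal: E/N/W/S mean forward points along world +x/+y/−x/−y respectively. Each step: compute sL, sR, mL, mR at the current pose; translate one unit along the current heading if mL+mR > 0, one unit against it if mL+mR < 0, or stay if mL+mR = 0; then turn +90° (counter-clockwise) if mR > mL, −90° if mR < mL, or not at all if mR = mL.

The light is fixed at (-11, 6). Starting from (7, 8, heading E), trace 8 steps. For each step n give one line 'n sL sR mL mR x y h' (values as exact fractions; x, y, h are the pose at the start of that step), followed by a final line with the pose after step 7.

0 30/193 30/181 -15/193 3075/34933 7 8 E
1 12/53 60/493 -6/53 222/26129 8 8 N
2 15/82 3/17 -15/164 237/2788 8 7 W
3 60/529 60/289 -30/529 23070/152881 9 7 S
4 2/15 2/15 -1/15 1/15 9 6 E
5 6/29 6/53 -3/29 15/1537 9 6 N
6 60/377 12/73 -30/377 2334/27521 9 5 W
7 15/122 3/13 -15/244 537/3172 8 5 S
final 8 4 E

n=0: pose=(7,8,E); sL=30/193, sR=30/181; mL=-15/193, mR=3075/34933; mL+mR=360/34933 → advance +1; mR−mL=30/181 → turn +1·90°
n=1: pose=(8,8,N); sL=12/53, sR=60/493; mL=-6/53, mR=222/26129; mL+mR=-2736/26129 → advance -1; mR−mL=60/493 → turn +1·90°
n=2: pose=(8,7,W); sL=15/82, sR=3/17; mL=-15/164, mR=237/2788; mL+mR=-9/1394 → advance -1; mR−mL=3/17 → turn +1·90°
n=3: pose=(9,7,S); sL=60/529, sR=60/289; mL=-30/529, mR=23070/152881; mL+mR=14400/152881 → advance +1; mR−mL=60/289 → turn +1·90°
n=4: pose=(9,6,E); sL=2/15, sR=2/15; mL=-1/15, mR=1/15; mL+mR=0 → advance +0; mR−mL=2/15 → turn +1·90°
n=5: pose=(9,6,N); sL=6/29, sR=6/53; mL=-3/29, mR=15/1537; mL+mR=-144/1537 → advance -1; mR−mL=6/53 → turn +1·90°
n=6: pose=(9,5,W); sL=60/377, sR=12/73; mL=-30/377, mR=2334/27521; mL+mR=144/27521 → advance +1; mR−mL=12/73 → turn +1·90°
n=7: pose=(8,5,S); sL=15/122, sR=3/13; mL=-15/244, mR=537/3172; mL+mR=171/1586 → advance +1; mR−mL=3/13 → turn +1·90°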